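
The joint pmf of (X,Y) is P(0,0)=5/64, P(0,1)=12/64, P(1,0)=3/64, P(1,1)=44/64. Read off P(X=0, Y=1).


Read from table: P(X=0, Y=1) = 12/64 = 3/16

3/16


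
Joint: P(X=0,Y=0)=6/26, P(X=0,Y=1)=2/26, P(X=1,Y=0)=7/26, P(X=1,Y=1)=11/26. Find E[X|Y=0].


P(Y=0) = 13/26
E[X|Y=0] = (0*6 + 1*7)/13 = 7/13

7/13


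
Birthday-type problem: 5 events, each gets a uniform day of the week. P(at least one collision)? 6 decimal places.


P(all different) = prod((7-i)/7 for i=0..4) = 0.149938
P(at least one match) = 1 - 0.149938 = 0.850062

0.850062


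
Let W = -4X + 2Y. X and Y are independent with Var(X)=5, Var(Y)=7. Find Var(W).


Independence => Cov(X,Y)=0
Var(-4X + 2Y) = (-4)^2*Var(X) + 2^2*Var(Y)
= 16*5 + 4*7 = 108

108


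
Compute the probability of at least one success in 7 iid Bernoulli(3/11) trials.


P(at least one) = 1 - P(none)
P(none) = (1 - 3/11)^7 = (8/11)^7 = 2097152/19487171
P(at least one) = 1 - 2097152/19487171 = 17390019/19487171

17390019/19487171


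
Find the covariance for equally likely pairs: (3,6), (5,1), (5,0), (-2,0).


E[X]=11/4, E[Y]=7/4, E[XY]=23/4
Cov(X,Y) = E[XY] - E[X]E[Y] = 23/4 - 11/4*7/4 = 15/16

15/16


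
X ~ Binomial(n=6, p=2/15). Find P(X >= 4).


P(X>=4) = P(X=4) + P(X=5) + P(X=6)
= 2704/759375 + 832/3796875 + 64/11390625
= 8624/2278125

8624/2278125


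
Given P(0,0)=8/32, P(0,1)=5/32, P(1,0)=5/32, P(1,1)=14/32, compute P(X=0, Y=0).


Read from table: P(X=0, Y=0) = 8/32 = 1/4

1/4


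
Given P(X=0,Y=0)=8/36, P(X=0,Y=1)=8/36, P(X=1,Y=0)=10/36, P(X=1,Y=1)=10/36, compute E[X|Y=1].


P(Y=1) = 18/36
E[X|Y=1] = (0*8 + 1*10)/18 = 10/18 = 5/9

5/9


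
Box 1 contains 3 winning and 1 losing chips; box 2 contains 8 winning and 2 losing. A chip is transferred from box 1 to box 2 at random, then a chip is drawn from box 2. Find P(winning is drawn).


P(transfer winning) = 3/4; P(transfer losing) = 1/4
If winning transferred: Urn II has 9 winning of 11, so P(winning|winning moved) = 9/11
If losing transferred: Urn II has 8 winning of 11, so P(winning|losing moved) = 8/11
By total probability: P(winning) = 3/4*9/11 + 1/4*8/11 = 35/44

35/44


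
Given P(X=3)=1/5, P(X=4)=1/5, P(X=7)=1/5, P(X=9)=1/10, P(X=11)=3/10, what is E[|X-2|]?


E[|X-2|] = sum(g(x)*P(x))
= 1*1/5 + 2*1/5 + 5*1/5 + 7*1/10 + 9*3/10
= 5

5


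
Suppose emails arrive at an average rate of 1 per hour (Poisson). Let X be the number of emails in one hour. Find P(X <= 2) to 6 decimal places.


P(X<=2) = e^(-1)*1^0/0! + e^(-1)*1^1/1! + e^(-1)*1^2/2!
≈ 0.3678794412 + 0.3678794412 + 0.1839397206
= 0.9196986030
≈ 0.919699

0.919699


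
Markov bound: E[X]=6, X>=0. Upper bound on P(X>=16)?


Markov: P(X >= a) <= E[X]/a
P(X >= 16) <= 6/16 = 3/8

3/8


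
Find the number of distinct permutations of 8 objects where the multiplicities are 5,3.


8! = 40320
Denominator: 5!=120 * 3!=6
Coefficient = 40320 / 720 = 56

56


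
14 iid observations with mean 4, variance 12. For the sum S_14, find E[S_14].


E[S_n] = n*E[X_1] = 14*4 = 56

56


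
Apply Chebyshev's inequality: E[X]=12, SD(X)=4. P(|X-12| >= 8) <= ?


k = 8/4 = 2
Chebyshev: P(|X-mu| >= k*sigma) <= 1/k^2 = 1/2^2 = 1/4

1/4


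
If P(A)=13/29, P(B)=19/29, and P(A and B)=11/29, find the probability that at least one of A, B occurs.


P(A∪B) = P(A) + P(B) - P(A∩B)
= 13/29 + 19/29 - 11/29 = 21/29

21/29


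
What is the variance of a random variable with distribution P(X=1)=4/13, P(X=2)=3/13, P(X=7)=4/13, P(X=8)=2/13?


E[X] = 54/13, E[X^2] = 340/13
Var(X) = E[X^2] - (E[X])^2 = 340/13 - (54/13)^2 = 1504/169

1504/169


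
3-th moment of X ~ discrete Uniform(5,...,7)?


E[X^3] = (1/3) * sum(x^3 for x=5..7)
= 684/3 = 228

228


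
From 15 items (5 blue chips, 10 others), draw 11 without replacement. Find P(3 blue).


P(X=3) = C(5,3)*C(10,8) / C(15,11)
= 10*45 / 1365
= 450/1365 = 30/91

30/91


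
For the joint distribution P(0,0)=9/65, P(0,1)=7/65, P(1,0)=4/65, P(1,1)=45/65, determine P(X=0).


P(X=0) = P(0,0)+P(0,1) = 9/65 + 7/65 = 16/65

16/65


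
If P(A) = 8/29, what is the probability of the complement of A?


P(A') = 1 - P(A) = 1 - 8/29 = 21/29

21/29


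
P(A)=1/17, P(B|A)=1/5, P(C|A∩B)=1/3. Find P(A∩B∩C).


P(A∩B∩C) = P(A) * P(B|A) * P(C|A∩B)
= 1/17 * 1/5 * 1/3
= 1/85 * 1/3 = 1/255

1/255


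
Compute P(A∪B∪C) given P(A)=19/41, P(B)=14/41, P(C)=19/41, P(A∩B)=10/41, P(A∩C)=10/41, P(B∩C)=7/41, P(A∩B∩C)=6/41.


P(A∪B∪C) = P(A)+P(B)+P(C) - P(AB)-P(AC)-P(BC) + P(ABC)
= 19/41+14/41+19/41 - 10/41-10/41-7/41 + 6/41
= 31/41

31/41


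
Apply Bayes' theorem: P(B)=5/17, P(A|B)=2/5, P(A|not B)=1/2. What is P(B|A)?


P(A) = P(A|B)P(B) + P(A|B')P(B') = 2/5*5/17 + 1/2*12/17 = 8/17
P(B|A) = P(A|B)P(B)/P(A) = (2/17)/(8/17) = 1/4

1/4


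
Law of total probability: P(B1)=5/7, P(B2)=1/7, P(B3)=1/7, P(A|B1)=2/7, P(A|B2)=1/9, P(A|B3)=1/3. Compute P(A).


P(A) = P(A|B1)P(B1) + P(A|B2)P(B2) + P(A|B3)P(B3)
= 2/7*5/7 + 1/9*1/7 + 1/3*1/7
= 10/49 + 1/63 + 1/21 = 118/441

118/441


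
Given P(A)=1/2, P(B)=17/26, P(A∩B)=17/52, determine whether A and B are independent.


P(A)*P(B) = 1/2*17/26 = 17/52
P(A∩B) = 17/52, which equals P(A)P(B), so independent

Yes, A and B are independent


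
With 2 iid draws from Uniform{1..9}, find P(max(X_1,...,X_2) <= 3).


P(max <= 3) = P(all X_i <= 3) = (P(X_1 <= 3))^2
= (3/9)^2 = (1/3)^2 = 1/9

1/9


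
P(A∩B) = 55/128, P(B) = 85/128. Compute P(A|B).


P(A|B) = P(A∩B)/P(B) = (55/128)/(85/128) = 55/85 = 11/17

11/17


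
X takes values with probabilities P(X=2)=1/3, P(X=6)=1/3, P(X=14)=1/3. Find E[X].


E[X] = sum(x * P(x))
= 2*1/3 + 6*1/3 + 14*1/3
= 22/3

22/3


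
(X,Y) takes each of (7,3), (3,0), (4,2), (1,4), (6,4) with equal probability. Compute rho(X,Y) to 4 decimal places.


Cov(X,Y) = 0.4800, Var(X) = 4.5600, Var(Y) = 2.2400
rho = Cov/(sqrt(VarX)*sqrt(VarY)) = 0.1502

0.1502


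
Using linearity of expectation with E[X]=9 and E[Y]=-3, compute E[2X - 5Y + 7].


E[2X - 5Y + 7] = 2*E[X] - 5*E[Y] + 7
= (2)*(9) + (-5)*(-3) + (7)
= 18 + 15 + 7 = 40

40


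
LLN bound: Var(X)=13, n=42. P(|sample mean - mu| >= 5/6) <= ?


Var(Xbar) = Var(X)/n = 13/42
Chebyshev: P(|Xbar-mu| >= 5/6) <= Var(Xbar)/(5/6)^2 = (13/42)/(25/36) = 78/175

78/175


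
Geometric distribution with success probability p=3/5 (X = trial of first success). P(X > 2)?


P(X > 2) = P(first 2 trials all fail) = (1-p)^2 = (2/5)^2 = 4/25

4/25


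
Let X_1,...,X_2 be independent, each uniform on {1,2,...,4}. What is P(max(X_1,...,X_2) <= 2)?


P(max <= 2) = P(all X_i <= 2) = (P(X_1 <= 2))^2
= (2/4)^2 = (1/2)^2 = 1/4

1/4


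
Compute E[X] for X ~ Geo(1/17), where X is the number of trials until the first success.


For geometric (trials until first success), E[X] = 1/p = 1/(1/17) = 17

17


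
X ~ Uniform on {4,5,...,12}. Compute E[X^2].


E[X^2] = (1/9) * sum(x^2 for x=4..12)
= 636/9 = 212/3

212/3


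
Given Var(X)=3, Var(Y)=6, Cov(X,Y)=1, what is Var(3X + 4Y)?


Var(3X + 4Y) = 3^2*Var(X) + 4^2*Var(Y) + 2*3*4*Cov(X,Y)
= 9*3 + 16*6 + 24*1
= 27 + 96 + 24 = 147

147


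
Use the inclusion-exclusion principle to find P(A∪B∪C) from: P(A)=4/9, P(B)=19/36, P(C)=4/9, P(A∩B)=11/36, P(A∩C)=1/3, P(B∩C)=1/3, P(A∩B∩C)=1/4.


P(A∪B∪C) = P(A)+P(B)+P(C) - P(AB)-P(AC)-P(BC) + P(ABC)
= 4/9+19/36+4/9 - 11/36-1/3-1/3 + 1/4
= 25/36

25/36


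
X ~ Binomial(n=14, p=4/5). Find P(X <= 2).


P(X<=2) = P(X=0) + P(X=1) + P(X=2)
= 1/6103515625 + 56/6103515625 + 1456/6103515625
= 1513/6103515625

1513/6103515625


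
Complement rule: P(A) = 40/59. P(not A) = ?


P(A') = 1 - P(A) = 1 - 40/59 = 19/59

19/59


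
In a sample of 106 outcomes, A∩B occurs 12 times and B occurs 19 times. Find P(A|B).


P(A|B) = P(A∩B)/P(B) = (12/106)/(19/106) = 12/19

12/19


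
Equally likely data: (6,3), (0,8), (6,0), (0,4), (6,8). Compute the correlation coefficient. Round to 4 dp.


Cov(X,Y) = -3.3600, Var(X) = 8.6400, Var(Y) = 9.4400
rho = Cov/(sqrt(VarX)*sqrt(VarY)) = -0.3720

-0.3720


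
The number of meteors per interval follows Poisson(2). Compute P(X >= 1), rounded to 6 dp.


P(X>=1) = 1 - P(X<=0) = 1 - (e^(-2)*2^0/0!)
≈ 1 - 0.1353352832 = 0.8646647168
≈ 0.864665

0.864665


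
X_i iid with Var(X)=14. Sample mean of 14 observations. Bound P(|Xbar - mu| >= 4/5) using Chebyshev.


Var(Xbar) = Var(X)/n = 14/14
Chebyshev: P(|Xbar-mu| >= 4/5) <= Var(Xbar)/(4/5)^2 = 1/(16/25) = 25/16
Bound exceeds 1, so trivial bound: 1

1


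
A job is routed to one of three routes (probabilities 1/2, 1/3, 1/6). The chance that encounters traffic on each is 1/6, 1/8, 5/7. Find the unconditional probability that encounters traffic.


P(A) = P(A|B1)P(B1) + P(A|B2)P(B2) + P(A|B3)P(B3)
= 1/6*1/2 + 1/8*1/3 + 5/7*1/6
= 1/12 + 1/24 + 5/42 = 41/168

41/168


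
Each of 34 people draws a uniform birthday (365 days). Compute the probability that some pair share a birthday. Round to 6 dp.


P(all different) = prod((365-i)/365 for i=0..33) = 0.204683
P(at least one match) = 1 - 0.204683 = 0.795317

0.795317


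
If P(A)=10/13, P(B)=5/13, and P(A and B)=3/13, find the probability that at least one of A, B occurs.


P(A∪B) = P(A) + P(B) - P(A∩B)
= 10/13 + 5/13 - 3/13 = 12/13

12/13


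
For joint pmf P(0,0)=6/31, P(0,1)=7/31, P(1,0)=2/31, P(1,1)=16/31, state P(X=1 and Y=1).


Read from table: P(X=1, Y=1) = 16/31

16/31


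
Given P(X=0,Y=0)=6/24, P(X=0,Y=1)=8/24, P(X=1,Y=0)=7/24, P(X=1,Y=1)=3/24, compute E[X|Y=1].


P(Y=1) = 11/24
E[X|Y=1] = (0*8 + 1*3)/11 = 3/11

3/11


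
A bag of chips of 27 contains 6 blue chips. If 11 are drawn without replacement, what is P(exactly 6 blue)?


P(X=6) = C(6,6)*C(21,5) / C(27,11)
= 1*20349 / 13037895
= 20349/13037895 = 7/4485

7/4485


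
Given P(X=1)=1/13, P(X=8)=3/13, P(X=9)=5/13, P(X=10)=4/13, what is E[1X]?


E[1X] = sum(g(x)*P(x))
= 1*1/13 + 8*3/13 + 9*5/13 + 10*4/13
= 110/13

110/13


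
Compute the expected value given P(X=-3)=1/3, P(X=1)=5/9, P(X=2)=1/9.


E[X] = sum(x * P(x))
= -3*1/3 + 1*5/9 + 2*1/9
= -2/9

-2/9


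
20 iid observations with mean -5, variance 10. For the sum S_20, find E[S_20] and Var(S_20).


E[S_n] = n*mu = 20*-5 = -100
Var(S_n) = n*sigma^2 = 20*10 = 200

E[S_20]=-100, Var(S_20)=200


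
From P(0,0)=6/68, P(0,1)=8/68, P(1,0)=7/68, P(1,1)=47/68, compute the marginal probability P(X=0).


P(X=0) = P(0,0)+P(0,1) = 6/68 + 8/68 = 14/68 = 7/34

7/34


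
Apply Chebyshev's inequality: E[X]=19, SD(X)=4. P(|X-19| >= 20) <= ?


k = 20/4 = 5
Chebyshev: P(|X-mu| >= k*sigma) <= 1/k^2 = 1/5^2 = 1/25

1/25


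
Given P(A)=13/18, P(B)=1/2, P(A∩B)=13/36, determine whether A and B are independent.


P(A)*P(B) = 13/18*1/2 = 13/36
P(A∩B) = 13/36, which equals P(A)P(B), so independent

Yes, A and B are independent


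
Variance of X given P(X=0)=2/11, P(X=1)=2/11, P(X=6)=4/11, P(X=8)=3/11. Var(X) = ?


E[X] = 50/11, E[X^2] = 338/11
Var(X) = E[X^2] - (E[X])^2 = 338/11 - (50/11)^2 = 1218/121

1218/121


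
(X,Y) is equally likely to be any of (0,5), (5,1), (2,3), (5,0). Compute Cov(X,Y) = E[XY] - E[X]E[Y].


E[X]=3, E[Y]=9/4, E[XY]=11/4
Cov(X,Y) = E[XY] - E[X]E[Y] = 11/4 - 3*9/4 = -4

-4


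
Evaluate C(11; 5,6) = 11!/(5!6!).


11! = 39916800
Denominator: 5!=120 * 6!=720
Coefficient = 39916800 / 86400 = 462

462


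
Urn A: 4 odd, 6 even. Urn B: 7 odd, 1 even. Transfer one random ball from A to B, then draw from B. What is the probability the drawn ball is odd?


P(transfer odd) = 4/10 = 2/5; P(transfer even) = 3/5
If odd transferred: Urn II has 8 odd of 9, so P(odd|odd moved) = 8/9
If even transferred: Urn II has 7 odd of 9, so P(odd|even moved) = 7/9
By total probability: P(odd) = 2/5*8/9 + 3/5*7/9 = 37/45

37/45


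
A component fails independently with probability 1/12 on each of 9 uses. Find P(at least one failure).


P(at least one) = 1 - P(none)
P(none) = (1 - 1/12)^9 = (11/12)^9 = 2357947691/5159780352
P(at least one) = 1 - 2357947691/5159780352 = 2801832661/5159780352

2801832661/5159780352


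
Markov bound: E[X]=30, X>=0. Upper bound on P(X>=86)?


Markov: P(X >= a) <= E[X]/a
P(X >= 86) <= 30/86 = 15/43

15/43


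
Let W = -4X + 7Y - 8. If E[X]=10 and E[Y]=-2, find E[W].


E[-4X + 7Y - 8] = -4*E[X] + 7*E[Y] - 8
= (-4)*(10) + (7)*(-2) + (-8)
= -40 - 14 - 8 = -62

-62


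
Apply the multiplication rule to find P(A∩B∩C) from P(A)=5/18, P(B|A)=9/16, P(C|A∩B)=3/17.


P(A∩B∩C) = P(A) * P(B|A) * P(C|A∩B)
= 5/18 * 9/16 * 3/17
= 5/32 * 3/17 = 15/544

15/544


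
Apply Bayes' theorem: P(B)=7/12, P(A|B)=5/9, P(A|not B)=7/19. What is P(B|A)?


P(A) = P(A|B)P(B) + P(A|B')P(B') = 5/9*7/12 + 7/19*5/12 = 245/513
P(B|A) = P(A|B)P(B)/P(A) = (35/108)/(245/513) = 19/28

19/28


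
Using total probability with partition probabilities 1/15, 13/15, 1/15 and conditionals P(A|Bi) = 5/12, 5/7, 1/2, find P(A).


P(A) = P(A|B1)P(B1) + P(A|B2)P(B2) + P(A|B3)P(B3)
= 5/12*1/15 + 5/7*13/15 + 1/2*1/15
= 1/36 + 13/21 + 1/30 = 857/1260

857/1260


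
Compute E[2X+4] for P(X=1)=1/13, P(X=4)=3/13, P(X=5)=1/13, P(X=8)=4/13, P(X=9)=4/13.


E[2X+4] = sum(g(x)*P(x))
= 6*1/13 + 12*3/13 + 14*1/13 + 20*4/13 + 22*4/13
= 224/13

224/13


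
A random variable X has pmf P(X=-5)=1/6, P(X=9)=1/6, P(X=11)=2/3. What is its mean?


E[X] = sum(x * P(x))
= -5*1/6 + 9*1/6 + 11*2/3
= 8

8


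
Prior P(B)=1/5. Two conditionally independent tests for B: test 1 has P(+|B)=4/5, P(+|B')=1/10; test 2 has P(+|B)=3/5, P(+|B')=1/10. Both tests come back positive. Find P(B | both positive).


After test 1: P(+) = 4/5*1/5 + 1/10*4/5 = 6/25
P(B|+) = (4/25)/(6/25) = 2/3
After test 2 (use post1 as new prior): P(+) = 3/5*2/3 + 1/10*1/3 = 13/30
P(B|+,+) = (2/5)/(13/30) = 12/13

12/13


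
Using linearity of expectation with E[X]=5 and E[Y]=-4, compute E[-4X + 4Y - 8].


E[-4X + 4Y - 8] = -4*E[X] + 4*E[Y] - 8
= (-4)*(5) + (4)*(-4) + (-8)
= -20 - 16 - 8 = -44

-44


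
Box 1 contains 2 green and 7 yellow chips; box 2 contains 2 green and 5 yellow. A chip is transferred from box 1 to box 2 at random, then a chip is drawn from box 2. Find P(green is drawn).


P(transfer green) = 2/9; P(transfer yellow) = 7/9
If green transferred: Urn II has 3 green of 8, so P(green|green moved) = 3/8
If yellow transferred: Urn II has 2 green of 8, so P(green|yellow moved) = 1/4
By total probability: P(green) = 2/9*3/8 + 7/9*1/4 = 5/18

5/18


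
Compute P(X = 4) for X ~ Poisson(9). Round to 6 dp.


P(X=4) = e^(-9) * 9^4 / 4!
≈ 0.0001234098041 * 6561 / 24
≈ 0.033737

0.033737


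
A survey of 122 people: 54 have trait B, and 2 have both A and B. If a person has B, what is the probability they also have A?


P(A|B) = P(A∩B)/P(B) = (2/122)/(54/122) = 2/54 = 1/27

1/27


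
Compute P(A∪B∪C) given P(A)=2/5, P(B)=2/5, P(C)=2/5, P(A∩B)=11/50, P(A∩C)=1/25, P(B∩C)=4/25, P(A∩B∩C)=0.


P(A∪B∪C) = P(A)+P(B)+P(C) - P(AB)-P(AC)-P(BC) + P(ABC)
= 2/5+2/5+2/5 - 11/50-1/25-4/25 + 0
= 39/50

39/50


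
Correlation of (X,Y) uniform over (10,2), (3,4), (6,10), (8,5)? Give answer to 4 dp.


Cov(X,Y) = -2.4375, Var(X) = 6.6875, Var(Y) = 8.6875
rho = Cov/(sqrt(VarX)*sqrt(VarY)) = -0.3198

-0.3198


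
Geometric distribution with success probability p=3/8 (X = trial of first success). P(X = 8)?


P(X=8) = (1-p)^7 * p = (5/8)^7 * 3/8
= 78125/2097152 * 3/8 = 234375/16777216

234375/16777216


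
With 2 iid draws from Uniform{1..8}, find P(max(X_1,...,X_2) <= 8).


P(max <= 8) = P(all X_i <= 8) = (P(X_1 <= 8))^2
= (8/8)^2 = 1^2 = 1

1


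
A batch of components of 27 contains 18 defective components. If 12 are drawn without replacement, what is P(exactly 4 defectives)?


P(X=4) = C(18,4)*C(9,8) / C(27,12)
= 3060*9 / 17383860
= 27540/17383860 = 9/5681

9/5681


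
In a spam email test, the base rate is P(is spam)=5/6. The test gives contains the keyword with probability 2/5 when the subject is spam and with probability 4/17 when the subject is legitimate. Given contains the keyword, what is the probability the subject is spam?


P(A) = P(A|B)P(B) + P(A|B')P(B') = 2/5*5/6 + 4/17*1/6 = 19/51
P(B|A) = P(A|B)P(B)/P(A) = (1/3)/(19/51) = 17/19

17/19


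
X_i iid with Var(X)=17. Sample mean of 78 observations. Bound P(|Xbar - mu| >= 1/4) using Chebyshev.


Var(Xbar) = Var(X)/n = 17/78
Chebyshev: P(|Xbar-mu| >= 1/4) <= Var(Xbar)/(1/4)^2 = (17/78)/(1/16) = 136/39
Bound exceeds 1, so trivial bound: 1

1


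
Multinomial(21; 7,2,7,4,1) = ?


21! = 51090942171709440000
Denominator: 7!=5040 * 2!=2 * 7!=5040 * 4!=24 * 1!=1
Coefficient = 51090942171709440000 / 1219276800 = 41902660800

41902660800


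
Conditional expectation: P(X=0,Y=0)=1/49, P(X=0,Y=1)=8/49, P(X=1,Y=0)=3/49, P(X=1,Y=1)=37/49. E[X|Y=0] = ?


P(Y=0) = 4/49
E[X|Y=0] = (0*1 + 1*3)/4 = 3/4

3/4


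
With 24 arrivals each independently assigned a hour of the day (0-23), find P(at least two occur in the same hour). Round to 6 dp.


P(all different) = prod((24-i)/24 for i=0..23) = 0.000000
P(at least one match) = 1 - 0.000000 = 1.000000

1.000000


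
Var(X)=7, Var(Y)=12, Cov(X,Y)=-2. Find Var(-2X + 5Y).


Var(-2X + 5Y) = (-2)^2*Var(X) + 5^2*Var(Y) + 2*(-2)*5*Cov(X,Y)
= 4*7 + 25*12 - 20*(-2)
= 28 + 300 + 40 = 368

368


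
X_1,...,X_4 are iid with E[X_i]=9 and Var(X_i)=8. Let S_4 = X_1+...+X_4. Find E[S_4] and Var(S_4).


E[S_n] = n*mu = 4*9 = 36
Var(S_n) = n*sigma^2 = 4*8 = 32

E[S_4]=36, Var(S_4)=32


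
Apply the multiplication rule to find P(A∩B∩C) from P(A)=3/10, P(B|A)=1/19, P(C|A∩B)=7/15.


P(A∩B∩C) = P(A) * P(B|A) * P(C|A∩B)
= 3/10 * 1/19 * 7/15
= 3/190 * 7/15 = 7/950

7/950


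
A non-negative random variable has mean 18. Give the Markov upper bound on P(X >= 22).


Markov: P(X >= a) <= E[X]/a
P(X >= 22) <= 18/22 = 9/11

9/11


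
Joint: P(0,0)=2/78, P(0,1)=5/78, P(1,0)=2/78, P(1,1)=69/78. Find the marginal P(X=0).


P(X=0) = P(0,0)+P(0,1) = 2/78 + 5/78 = 7/78

7/78


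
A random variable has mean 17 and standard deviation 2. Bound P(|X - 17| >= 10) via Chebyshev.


k = 10/2 = 5
Chebyshev: P(|X-mu| >= k*sigma) <= 1/k^2 = 1/5^2 = 1/25

1/25


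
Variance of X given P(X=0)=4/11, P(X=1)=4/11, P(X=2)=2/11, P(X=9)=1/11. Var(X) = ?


E[X] = 17/11, E[X^2] = 93/11
Var(X) = E[X^2] - (E[X])^2 = 93/11 - (17/11)^2 = 734/121

734/121


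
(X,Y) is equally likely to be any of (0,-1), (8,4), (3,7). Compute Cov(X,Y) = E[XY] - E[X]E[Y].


E[X]=11/3, E[Y]=10/3, E[XY]=53/3
Cov(X,Y) = E[XY] - E[X]E[Y] = 53/3 - 11/3*10/3 = 49/9

49/9


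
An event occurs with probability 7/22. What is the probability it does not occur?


P(A') = 1 - P(A) = 1 - 7/22 = 15/22

15/22


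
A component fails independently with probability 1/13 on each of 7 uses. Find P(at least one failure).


P(at least one) = 1 - P(none)
P(none) = (1 - 1/13)^7 = (12/13)^7 = 35831808/62748517
P(at least one) = 1 - 35831808/62748517 = 26916709/62748517

26916709/62748517


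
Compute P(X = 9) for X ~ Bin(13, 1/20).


P(X=9) = C(13,9) * p^9 * (1-p)^4
= 715 * 1/512000000000 * 130321/160000
= 18635903/16384000000000000

18635903/16384000000000000


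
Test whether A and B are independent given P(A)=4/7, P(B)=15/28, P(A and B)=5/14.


P(A)*P(B) = 4/7*15/28 = 15/49
P(A∩B) = 5/14 != 15/49, so not independent

No, A and B are not independent


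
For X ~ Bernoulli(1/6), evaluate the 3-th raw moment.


For Bernoulli: X in {0,1}
E[X^3] = 0^3*(1-1/6) + 1^3*1/6 = 1/6

1/6


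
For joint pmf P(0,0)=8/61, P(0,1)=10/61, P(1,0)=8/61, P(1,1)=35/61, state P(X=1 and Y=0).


Read from table: P(X=1, Y=0) = 8/61

8/61


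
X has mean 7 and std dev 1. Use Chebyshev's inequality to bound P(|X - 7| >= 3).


k = 3/1 = 3
Chebyshev: P(|X-mu| >= k*sigma) <= 1/k^2 = 1/3^2 = 1/9

1/9


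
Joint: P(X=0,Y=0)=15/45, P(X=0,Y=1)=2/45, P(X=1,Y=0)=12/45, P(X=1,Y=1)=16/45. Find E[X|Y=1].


P(Y=1) = 18/45
E[X|Y=1] = (0*2 + 1*16)/18 = 16/18 = 8/9

8/9


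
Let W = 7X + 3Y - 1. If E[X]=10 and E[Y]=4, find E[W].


E[7X + 3Y - 1] = 7*E[X] + 3*E[Y] - 1
= (7)*(10) + (3)*(4) + (-1)
= 70 + 12 - 1 = 81

81


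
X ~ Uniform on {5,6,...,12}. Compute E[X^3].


E[X^3] = (1/8) * sum(x^3 for x=5..12)
= 5984/8 = 748

748


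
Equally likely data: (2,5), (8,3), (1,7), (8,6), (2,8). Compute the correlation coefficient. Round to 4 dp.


Cov(X,Y) = -3.3600, Var(X) = 9.7600, Var(Y) = 2.9600
rho = Cov/(sqrt(VarX)*sqrt(VarY)) = -0.6251

-0.6251


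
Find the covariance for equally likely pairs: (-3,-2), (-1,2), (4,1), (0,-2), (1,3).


E[X]=1/5, E[Y]=2/5, E[XY]=11/5
Cov(X,Y) = E[XY] - E[X]E[Y] = 11/5 - 1/5*2/5 = 53/25

53/25


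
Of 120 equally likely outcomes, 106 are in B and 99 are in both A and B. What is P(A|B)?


P(A|B) = P(A∩B)/P(B) = (99/120)/(106/120) = 99/106

99/106


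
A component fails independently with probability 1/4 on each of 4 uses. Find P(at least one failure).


P(at least one) = 1 - P(none)
P(none) = (1 - 1/4)^4 = (3/4)^4 = 81/256
P(at least one) = 1 - 81/256 = 175/256

175/256


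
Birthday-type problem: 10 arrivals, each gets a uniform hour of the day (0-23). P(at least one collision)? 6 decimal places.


P(all different) = prod((24-i)/24 for i=0..9) = 0.112250
P(at least one match) = 1 - 0.112250 = 0.887750

0.887750


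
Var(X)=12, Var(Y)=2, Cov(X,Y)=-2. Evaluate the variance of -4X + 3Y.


Var(-4X + 3Y) = (-4)^2*Var(X) + 3^2*Var(Y) + 2*(-4)*3*Cov(X,Y)
= 16*12 + 9*2 - 24*(-2)
= 192 + 18 + 48 = 258

258


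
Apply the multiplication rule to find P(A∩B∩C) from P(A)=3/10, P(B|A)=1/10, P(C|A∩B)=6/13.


P(A∩B∩C) = P(A) * P(B|A) * P(C|A∩B)
= 3/10 * 1/10 * 6/13
= 3/100 * 6/13 = 9/650

9/650


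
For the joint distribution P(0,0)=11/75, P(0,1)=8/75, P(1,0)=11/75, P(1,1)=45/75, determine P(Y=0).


P(Y=0) = P(0,0)+P(1,0) = 11/75 + 11/75 = 22/75

22/75


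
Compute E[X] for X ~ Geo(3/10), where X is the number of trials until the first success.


For geometric (trials until first success), E[X] = 1/p = 1/(3/10) = 10/3

10/3


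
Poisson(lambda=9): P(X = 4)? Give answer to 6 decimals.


P(X=4) = e^(-9) * 9^4 / 4!
≈ 0.0001234098041 * 6561 / 24
≈ 0.033737

0.033737


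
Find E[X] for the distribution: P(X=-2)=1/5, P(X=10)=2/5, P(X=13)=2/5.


E[X] = sum(x * P(x))
= -2*1/5 + 10*2/5 + 13*2/5
= 44/5

44/5


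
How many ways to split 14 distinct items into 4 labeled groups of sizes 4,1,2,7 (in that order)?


14! = 87178291200
Denominator: 4!=24 * 1!=1 * 2!=2 * 7!=5040
Coefficient = 87178291200 / 241920 = 360360

360360


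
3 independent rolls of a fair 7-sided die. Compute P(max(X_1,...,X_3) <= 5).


P(max <= 5) = P(all X_i <= 5) = (P(X_1 <= 5))^3
= (5/7)^3 = 125/343

125/343


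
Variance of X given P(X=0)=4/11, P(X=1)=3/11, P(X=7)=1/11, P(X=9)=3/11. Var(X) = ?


E[X] = 37/11, E[X^2] = 295/11
Var(X) = E[X^2] - (E[X])^2 = 295/11 - (37/11)^2 = 1876/121

1876/121


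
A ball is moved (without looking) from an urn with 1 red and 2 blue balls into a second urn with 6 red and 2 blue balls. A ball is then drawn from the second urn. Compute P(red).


P(transfer red) = 1/3; P(transfer blue) = 2/3
If red transferred: Urn II has 7 red of 9, so P(red|red moved) = 7/9
If blue transferred: Urn II has 6 red of 9, so P(red|blue moved) = 2/3
By total probability: P(red) = 1/3*7/9 + 2/3*2/3 = 19/27

19/27


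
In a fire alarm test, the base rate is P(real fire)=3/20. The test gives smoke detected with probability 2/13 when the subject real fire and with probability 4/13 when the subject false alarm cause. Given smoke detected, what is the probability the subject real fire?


P(A) = P(A|B)P(B) + P(A|B')P(B') = 2/13*3/20 + 4/13*17/20 = 37/130
P(B|A) = P(A|B)P(B)/P(A) = (3/130)/(37/130) = 3/37

3/37


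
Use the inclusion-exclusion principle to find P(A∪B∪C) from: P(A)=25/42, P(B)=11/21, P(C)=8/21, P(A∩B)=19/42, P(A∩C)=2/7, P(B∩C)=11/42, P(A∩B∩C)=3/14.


P(A∪B∪C) = P(A)+P(B)+P(C) - P(AB)-P(AC)-P(BC) + P(ABC)
= 25/42+11/21+8/21 - 19/42-2/7-11/42 + 3/14
= 5/7

5/7


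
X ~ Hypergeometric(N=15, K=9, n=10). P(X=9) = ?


P(X=9) = C(9,9)*C(6,1) / C(15,10)
= 1*6 / 3003
= 6/3003 = 2/1001

2/1001


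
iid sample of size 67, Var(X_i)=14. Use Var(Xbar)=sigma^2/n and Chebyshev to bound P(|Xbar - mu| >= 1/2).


Var(Xbar) = Var(X)/n = 14/67
Chebyshev: P(|Xbar-mu| >= 1/2) <= Var(Xbar)/(1/2)^2 = (14/67)/(1/4) = 56/67

56/67


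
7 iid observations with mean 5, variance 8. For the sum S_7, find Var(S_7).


By independence, Var(S_n) = n*Var(X_1) = 7*8 = 56

56


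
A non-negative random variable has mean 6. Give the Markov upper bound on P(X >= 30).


Markov: P(X >= a) <= E[X]/a
P(X >= 30) <= 6/30 = 1/5

1/5


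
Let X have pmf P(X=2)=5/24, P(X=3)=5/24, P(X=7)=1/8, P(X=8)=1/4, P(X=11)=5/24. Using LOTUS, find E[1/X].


E[1/X] = sum(g(x)*P(x))
= 1/2*5/24 + 1/3*5/24 + 1/7*1/8 + 1/8*1/4 + 1/11*5/24
= 5359/22176

5359/22176


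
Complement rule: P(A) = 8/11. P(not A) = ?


P(A') = 1 - P(A) = 1 - 8/11 = 3/11

3/11


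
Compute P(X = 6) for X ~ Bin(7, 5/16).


P(X=6) = C(7,6) * p^6 * (1-p)^1
= 7 * 15625/16777216 * 11/16
= 1203125/268435456

1203125/268435456


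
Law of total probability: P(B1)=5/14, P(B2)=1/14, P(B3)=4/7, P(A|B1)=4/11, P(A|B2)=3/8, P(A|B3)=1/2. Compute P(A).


P(A) = P(A|B1)P(B1) + P(A|B2)P(B2) + P(A|B3)P(B3)
= 4/11*5/14 + 3/8*1/14 + 1/2*4/7
= 10/77 + 3/112 + 2/7 = 545/1232

545/1232


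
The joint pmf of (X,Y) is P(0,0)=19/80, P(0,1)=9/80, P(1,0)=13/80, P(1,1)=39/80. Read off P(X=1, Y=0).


Read from table: P(X=1, Y=0) = 13/80

13/80


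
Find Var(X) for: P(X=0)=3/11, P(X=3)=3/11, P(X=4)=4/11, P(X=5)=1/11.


E[X] = 30/11, E[X^2] = 116/11
Var(X) = E[X^2] - (E[X])^2 = 116/11 - (30/11)^2 = 376/121

376/121


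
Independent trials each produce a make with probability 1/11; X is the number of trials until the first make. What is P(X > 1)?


P(X > 1) = P(first 1 trials all fail) = (1-p)^1 = (10/11)^1 = 10/11

10/11


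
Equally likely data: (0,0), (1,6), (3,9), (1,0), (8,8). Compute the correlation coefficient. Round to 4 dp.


Cov(X,Y) = 7.4400, Var(X) = 8.2400, Var(Y) = 15.0400
rho = Cov/(sqrt(VarX)*sqrt(VarY)) = 0.6683

0.6683


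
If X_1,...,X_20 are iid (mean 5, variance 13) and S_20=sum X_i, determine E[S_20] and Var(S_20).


E[S_n] = n*mu = 20*5 = 100
Var(S_n) = n*sigma^2 = 20*13 = 260

E[S_20]=100, Var(S_20)=260


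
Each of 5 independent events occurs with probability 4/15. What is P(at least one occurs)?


P(at least one) = 1 - P(none)
P(none) = (1 - 4/15)^5 = (11/15)^5 = 161051/759375
P(at least one) = 1 - 161051/759375 = 598324/759375

598324/759375


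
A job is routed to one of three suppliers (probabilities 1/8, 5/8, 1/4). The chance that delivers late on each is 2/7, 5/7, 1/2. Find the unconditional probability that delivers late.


P(A) = P(A|B1)P(B1) + P(A|B2)P(B2) + P(A|B3)P(B3)
= 2/7*1/8 + 5/7*5/8 + 1/2*1/4
= 1/28 + 25/56 + 1/8 = 17/28

17/28


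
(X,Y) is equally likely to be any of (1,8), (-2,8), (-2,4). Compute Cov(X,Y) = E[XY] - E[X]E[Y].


E[X]=-1, E[Y]=20/3, E[XY]=-16/3
Cov(X,Y) = E[XY] - E[X]E[Y] = -16/3 + 1*20/3 = 4/3

4/3


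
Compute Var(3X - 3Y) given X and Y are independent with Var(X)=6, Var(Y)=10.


Independence => Cov(X,Y)=0
Var(3X - 3Y) = 3^2*Var(X) + (-3)^2*Var(Y)
= 9*6 + 9*10 = 144

144


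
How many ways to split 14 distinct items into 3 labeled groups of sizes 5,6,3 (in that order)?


14! = 87178291200
Denominator: 5!=120 * 6!=720 * 3!=6
Coefficient = 87178291200 / 518400 = 168168

168168


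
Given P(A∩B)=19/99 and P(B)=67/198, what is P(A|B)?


P(A|B) = P(A∩B)/P(B) = (38/198)/(67/198) = 38/67

38/67


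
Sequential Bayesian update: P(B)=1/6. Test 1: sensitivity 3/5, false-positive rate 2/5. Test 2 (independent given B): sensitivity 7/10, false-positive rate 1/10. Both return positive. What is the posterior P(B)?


After test 1: P(+) = 3/5*1/6 + 2/5*5/6 = 13/30
P(B|+) = (1/10)/(13/30) = 3/13
After test 2 (use post1 as new prior): P(+) = 7/10*3/13 + 1/10*10/13 = 31/130
P(B|+,+) = (21/130)/(31/130) = 21/31

21/31


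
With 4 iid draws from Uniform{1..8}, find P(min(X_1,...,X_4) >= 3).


P(min >= 3) = P(all X_i >= 3) = (P(X_1 >= 3))^4
= (6/8)^4 = (3/4)^4 = 81/256

81/256


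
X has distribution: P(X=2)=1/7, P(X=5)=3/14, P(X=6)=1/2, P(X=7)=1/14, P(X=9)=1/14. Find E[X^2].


E[X^2] = sum(g(x)*P(x))
= 4*1/7 + 25*3/14 + 36*1/2 + 49*1/14 + 81*1/14
= 465/14

465/14


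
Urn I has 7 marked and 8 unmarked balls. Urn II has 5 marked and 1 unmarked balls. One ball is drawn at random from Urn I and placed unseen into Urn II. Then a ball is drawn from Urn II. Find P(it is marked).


P(transfer marked) = 7/15; P(transfer unmarked) = 8/15
If marked transferred: Urn II has 6 marked of 7, so P(marked|marked moved) = 6/7
If unmarked transferred: Urn II has 5 marked of 7, so P(marked|unmarked moved) = 5/7
By total probability: P(marked) = 7/15*6/7 + 8/15*5/7 = 82/105

82/105


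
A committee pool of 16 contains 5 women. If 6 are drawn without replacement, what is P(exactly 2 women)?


P(X=2) = C(5,2)*C(11,4) / C(16,6)
= 10*330 / 8008
= 3300/8008 = 75/182

75/182


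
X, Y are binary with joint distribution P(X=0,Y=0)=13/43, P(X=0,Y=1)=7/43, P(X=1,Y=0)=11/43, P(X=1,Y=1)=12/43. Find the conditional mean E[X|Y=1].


P(Y=1) = 19/43
E[X|Y=1] = (0*7 + 1*12)/19 = 12/19

12/19


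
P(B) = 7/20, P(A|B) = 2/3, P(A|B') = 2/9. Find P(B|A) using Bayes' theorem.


P(A) = P(A|B)P(B) + P(A|B')P(B') = 2/3*7/20 + 2/9*13/20 = 17/45
P(B|A) = P(A|B)P(B)/P(A) = (7/30)/(17/45) = 21/34

21/34


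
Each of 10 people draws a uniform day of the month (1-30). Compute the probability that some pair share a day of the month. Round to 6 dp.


P(all different) = prod((30-i)/30 for i=0..9) = 0.184639
P(at least one match) = 1 - 0.184639 = 0.815361

0.815361


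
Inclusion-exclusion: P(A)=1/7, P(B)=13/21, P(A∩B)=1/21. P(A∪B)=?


P(A∪B) = P(A) + P(B) - P(A∩B)
= 1/7 + 13/21 - 1/21 = 5/7

5/7


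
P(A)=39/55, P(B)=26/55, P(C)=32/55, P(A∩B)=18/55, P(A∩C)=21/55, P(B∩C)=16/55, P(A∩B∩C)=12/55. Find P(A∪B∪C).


P(A∪B∪C) = P(A)+P(B)+P(C) - P(AB)-P(AC)-P(BC) + P(ABC)
= 39/55+26/55+32/55 - 18/55-21/55-16/55 + 12/55
= 54/55

54/55


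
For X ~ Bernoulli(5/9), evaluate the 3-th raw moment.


For Bernoulli: X in {0,1}
E[X^3] = 0^3*(1-5/9) + 1^3*5/9 = 5/9

5/9


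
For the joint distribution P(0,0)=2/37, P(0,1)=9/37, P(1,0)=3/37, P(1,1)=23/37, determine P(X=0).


P(X=0) = P(0,0)+P(0,1) = 2/37 + 9/37 = 11/37

11/37


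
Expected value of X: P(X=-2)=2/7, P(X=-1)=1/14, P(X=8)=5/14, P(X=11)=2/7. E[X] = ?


E[X] = sum(x * P(x))
= -2*2/7 - 1*1/14 + 8*5/14 + 11*2/7
= 75/14

75/14


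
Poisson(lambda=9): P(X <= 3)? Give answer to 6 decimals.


P(X<=3) = e^(-9)*9^0/0! + e^(-9)*9^1/1! + e^(-9)*9^2/2! + e^(-9)*9^3/3!
≈ 0.0001234098 + 0.0011106882 + 0.0049980971 + 0.0149942912
= 0.0212264863
≈ 0.021226

0.021226


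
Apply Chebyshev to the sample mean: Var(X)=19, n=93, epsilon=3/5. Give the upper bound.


Var(Xbar) = Var(X)/n = 19/93
Chebyshev: P(|Xbar-mu| >= 3/5) <= Var(Xbar)/(3/5)^2 = (19/93)/(9/25) = 475/837

475/837


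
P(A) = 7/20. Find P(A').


P(A') = 1 - P(A) = 1 - 7/20 = 13/20

13/20


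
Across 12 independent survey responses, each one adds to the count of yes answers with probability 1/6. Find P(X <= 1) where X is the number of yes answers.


P(X<=1) = P(X=0) + P(X=1)
= 244140625/2176782336 + 48828125/181398528
= 830078125/2176782336

830078125/2176782336


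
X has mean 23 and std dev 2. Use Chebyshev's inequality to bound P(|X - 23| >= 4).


k = 4/2 = 2
Chebyshev: P(|X-mu| >= k*sigma) <= 1/k^2 = 1/2^2 = 1/4

1/4


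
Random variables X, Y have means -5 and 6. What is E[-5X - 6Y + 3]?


E[-5X - 6Y + 3] = -5*E[X] - 6*E[Y] + 3
= (-5)*(-5) + (-6)*(6) + (3)
= 25 - 36 + 3 = -8

-8


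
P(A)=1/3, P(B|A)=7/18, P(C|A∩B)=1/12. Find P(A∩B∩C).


P(A∩B∩C) = P(A) * P(B|A) * P(C|A∩B)
= 1/3 * 7/18 * 1/12
= 7/54 * 1/12 = 7/648

7/648


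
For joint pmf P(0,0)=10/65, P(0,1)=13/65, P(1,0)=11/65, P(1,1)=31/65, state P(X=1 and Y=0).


Read from table: P(X=1, Y=0) = 11/65

11/65


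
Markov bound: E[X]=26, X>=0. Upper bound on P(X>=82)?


Markov: P(X >= a) <= E[X]/a
P(X >= 82) <= 26/82 = 13/41

13/41


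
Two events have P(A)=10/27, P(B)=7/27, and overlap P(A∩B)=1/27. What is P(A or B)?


P(A∪B) = P(A) + P(B) - P(A∩B)
= 10/27 + 7/27 - 1/27 = 16/27

16/27


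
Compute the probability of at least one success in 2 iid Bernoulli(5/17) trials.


P(at least one) = 1 - P(none)
P(none) = (1 - 5/17)^2 = (12/17)^2 = 144/289
P(at least one) = 1 - 144/289 = 145/289

145/289


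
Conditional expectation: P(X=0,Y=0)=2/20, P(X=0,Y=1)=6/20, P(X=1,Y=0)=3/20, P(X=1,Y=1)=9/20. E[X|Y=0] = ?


P(Y=0) = 5/20
E[X|Y=0] = (0*2 + 1*3)/5 = 3/5

3/5


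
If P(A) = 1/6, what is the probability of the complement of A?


P(A') = 1 - P(A) = 1 - 1/6 = 5/6

5/6


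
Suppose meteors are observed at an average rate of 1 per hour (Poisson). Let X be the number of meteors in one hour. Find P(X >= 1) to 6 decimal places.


P(X>=1) = 1 - P(X<=0) = 1 - (e^(-1)*1^0/0!)
≈ 1 - 0.3678794412 = 0.6321205588
≈ 0.632121

0.632121


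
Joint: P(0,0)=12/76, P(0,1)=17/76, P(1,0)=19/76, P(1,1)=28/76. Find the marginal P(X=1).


P(X=1) = P(1,0)+P(1,1) = 19/76 + 28/76 = 47/76

47/76


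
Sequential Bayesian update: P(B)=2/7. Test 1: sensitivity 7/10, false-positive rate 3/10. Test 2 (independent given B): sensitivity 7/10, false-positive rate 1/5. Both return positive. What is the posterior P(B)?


After test 1: P(+) = 7/10*2/7 + 3/10*5/7 = 29/70
P(B|+) = (1/5)/(29/70) = 14/29
After test 2 (use post1 as new prior): P(+) = 7/10*14/29 + 1/5*15/29 = 64/145
P(B|+,+) = (49/145)/(64/145) = 49/64

49/64


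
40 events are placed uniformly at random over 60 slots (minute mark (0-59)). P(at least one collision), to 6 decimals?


P(all different) = prod((60-i)/60 for i=0..39) = 0.000000
P(at least one match) = 1 - 0.000000 = 1.000000

1.000000


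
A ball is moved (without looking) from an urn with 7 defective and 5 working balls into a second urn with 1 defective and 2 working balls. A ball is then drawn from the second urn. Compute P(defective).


P(transfer defective) = 7/12; P(transfer working) = 5/12
If defective transferred: Urn II has 2 defective of 4, so P(defective|defective moved) = 1/2
If working transferred: Urn II has 1 defective of 4, so P(defective|working moved) = 1/4
By total probability: P(defective) = 7/12*1/2 + 5/12*1/4 = 19/48

19/48


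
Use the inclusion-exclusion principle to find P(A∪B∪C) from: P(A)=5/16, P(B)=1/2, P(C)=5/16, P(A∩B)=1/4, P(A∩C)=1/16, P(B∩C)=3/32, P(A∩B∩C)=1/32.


P(A∪B∪C) = P(A)+P(B)+P(C) - P(AB)-P(AC)-P(BC) + P(ABC)
= 5/16+1/2+5/16 - 1/4-1/16-3/32 + 1/32
= 3/4

3/4


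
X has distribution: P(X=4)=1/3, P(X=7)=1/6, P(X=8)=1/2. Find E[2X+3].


E[2X+3] = sum(g(x)*P(x))
= 11*1/3 + 17*1/6 + 19*1/2
= 16

16


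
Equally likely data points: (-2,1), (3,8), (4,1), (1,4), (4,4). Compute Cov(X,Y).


E[X]=2, E[Y]=18/5, E[XY]=46/5
Cov(X,Y) = E[XY] - E[X]E[Y] = 46/5 - 2*18/5 = 2

2


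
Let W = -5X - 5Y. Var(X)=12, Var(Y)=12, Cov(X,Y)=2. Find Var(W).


Var(-5X - 5Y) = (-5)^2*Var(X) + (-5)^2*Var(Y) + 2*(-5)*(-5)*Cov(X,Y)
= 25*12 + 25*12 + 50*2
= 300 + 300 + 100 = 700

700


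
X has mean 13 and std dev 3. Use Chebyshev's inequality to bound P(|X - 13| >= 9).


k = 9/3 = 3
Chebyshev: P(|X-mu| >= k*sigma) <= 1/k^2 = 1/3^2 = 1/9

1/9


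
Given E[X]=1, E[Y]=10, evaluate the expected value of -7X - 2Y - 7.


E[-7X - 2Y - 7] = -7*E[X] - 2*E[Y] - 7
= (-7)*(1) + (-2)*(10) + (-7)
= -7 - 20 - 7 = -34

-34


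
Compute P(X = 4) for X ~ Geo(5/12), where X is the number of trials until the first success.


P(X=4) = (1-p)^3 * p = (7/12)^3 * 5/12
= 343/1728 * 5/12 = 1715/20736

1715/20736


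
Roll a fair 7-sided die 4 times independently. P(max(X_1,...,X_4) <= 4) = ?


P(max <= 4) = P(all X_i <= 4) = (P(X_1 <= 4))^4
= (4/7)^4 = 256/2401

256/2401


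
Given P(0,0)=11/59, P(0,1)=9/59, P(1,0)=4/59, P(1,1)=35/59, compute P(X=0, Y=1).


Read from table: P(X=0, Y=1) = 9/59

9/59


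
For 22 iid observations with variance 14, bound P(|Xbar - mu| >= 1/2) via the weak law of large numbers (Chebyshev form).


Var(Xbar) = Var(X)/n = 14/22
Chebyshev: P(|Xbar-mu| >= 1/2) <= Var(Xbar)/(1/2)^2 = (7/11)/(1/4) = 28/11
Bound exceeds 1, so trivial bound: 1

1


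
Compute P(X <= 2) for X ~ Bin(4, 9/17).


P(X<=2) = P(X=0) + P(X=1) + P(X=2)
= 4096/83521 + 18432/83521 + 31104/83521
= 53632/83521

53632/83521


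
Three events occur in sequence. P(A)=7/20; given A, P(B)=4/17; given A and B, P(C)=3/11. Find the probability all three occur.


P(A∩B∩C) = P(A) * P(B|A) * P(C|A∩B)
= 7/20 * 4/17 * 3/11
= 7/85 * 3/11 = 21/935

21/935


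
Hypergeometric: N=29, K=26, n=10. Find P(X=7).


P(X=7) = C(26,7)*C(3,3) / C(29,10)
= 657800*1 / 20030010
= 657800/20030010 = 20/609

20/609


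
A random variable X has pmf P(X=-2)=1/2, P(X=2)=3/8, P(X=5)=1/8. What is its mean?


E[X] = sum(x * P(x))
= -2*1/2 + 2*3/8 + 5*1/8
= 3/8

3/8


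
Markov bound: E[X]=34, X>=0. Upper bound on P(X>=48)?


Markov: P(X >= a) <= E[X]/a
P(X >= 48) <= 34/48 = 17/24

17/24


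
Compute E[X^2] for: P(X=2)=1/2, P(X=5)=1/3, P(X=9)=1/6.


E[X^2] = sum(x^2 * P(x))
= 4*1/2 + 25*1/3 + 81*1/6
= 143/6

143/6


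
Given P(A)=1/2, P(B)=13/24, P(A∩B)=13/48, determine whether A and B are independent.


P(A)*P(B) = 1/2*13/24 = 13/48
P(A∩B) = 13/48, which equals P(A)P(B), so independent

Yes, A and B are independent


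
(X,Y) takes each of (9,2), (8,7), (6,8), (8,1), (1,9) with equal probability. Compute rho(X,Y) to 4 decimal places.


Cov(X,Y) = -6.7600, Var(X) = 8.2400, Var(Y) = 10.6400
rho = Cov/(sqrt(VarX)*sqrt(VarY)) = -0.7220

-0.7220


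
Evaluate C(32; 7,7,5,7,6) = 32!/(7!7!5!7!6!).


32! = 263130836933693530167218012160000000
Denominator: 7!=5040 * 7!=5040 * 5!=120 * 7!=5040 * 6!=720
Coefficient = 263130836933693530167218012160000000 / 11061279129600000 = 23788463689480089600

23788463689480089600


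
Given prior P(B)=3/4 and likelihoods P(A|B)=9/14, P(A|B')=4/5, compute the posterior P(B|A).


P(A) = P(A|B)P(B) + P(A|B')P(B') = 9/14*3/4 + 4/5*1/4 = 191/280
P(B|A) = P(A|B)P(B)/P(A) = (27/56)/(191/280) = 135/191

135/191


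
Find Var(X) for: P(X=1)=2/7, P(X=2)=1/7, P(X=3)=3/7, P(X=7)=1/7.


E[X] = 20/7, E[X^2] = 82/7
Var(X) = E[X^2] - (E[X])^2 = 82/7 - (20/7)^2 = 174/49

174/49


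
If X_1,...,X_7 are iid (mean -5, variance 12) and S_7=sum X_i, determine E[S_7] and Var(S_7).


E[S_n] = n*mu = 7*-5 = -35
Var(S_n) = n*sigma^2 = 7*12 = 84

E[S_7]=-35, Var(S_7)=84


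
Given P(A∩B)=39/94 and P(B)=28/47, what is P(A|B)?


P(A|B) = P(A∩B)/P(B) = (39/94)/(56/94) = 39/56

39/56


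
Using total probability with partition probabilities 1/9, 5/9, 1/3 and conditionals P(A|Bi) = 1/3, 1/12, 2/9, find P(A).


P(A) = P(A|B1)P(B1) + P(A|B2)P(B2) + P(A|B3)P(B3)
= 1/3*1/9 + 1/12*5/9 + 2/9*1/3
= 1/27 + 5/108 + 2/27 = 17/108

17/108


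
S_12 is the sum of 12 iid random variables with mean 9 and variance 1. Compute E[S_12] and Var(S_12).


E[S_n] = n*mu = 12*9 = 108
Var(S_n) = n*sigma^2 = 12*1 = 12

E[S_12]=108, Var(S_12)=12


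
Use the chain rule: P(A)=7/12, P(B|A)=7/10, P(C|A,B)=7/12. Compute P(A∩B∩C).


P(A∩B∩C) = P(A) * P(B|A) * P(C|A∩B)
= 7/12 * 7/10 * 7/12
= 49/120 * 7/12 = 343/1440

343/1440
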